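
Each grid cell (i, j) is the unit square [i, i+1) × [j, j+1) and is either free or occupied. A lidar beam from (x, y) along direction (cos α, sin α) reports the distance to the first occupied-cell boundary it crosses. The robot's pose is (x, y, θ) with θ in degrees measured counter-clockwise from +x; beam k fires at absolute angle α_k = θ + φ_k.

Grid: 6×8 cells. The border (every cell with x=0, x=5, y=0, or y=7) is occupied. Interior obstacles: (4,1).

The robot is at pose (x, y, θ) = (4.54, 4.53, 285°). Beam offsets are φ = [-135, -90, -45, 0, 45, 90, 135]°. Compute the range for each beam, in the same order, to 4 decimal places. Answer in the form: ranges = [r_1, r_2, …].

ranges = [4.0876, 3.6649, 4.0761, 1.7773, 0.5312, 0.4762, 0.9200]

beam 1: φ=-135°, α=150°
  direction (-0.8660, 0.5000); cell (4,4); t to first gridline: x 0.6235, y 0.9400 (then +1.1547 / +2.0000)
    (3,4) via x @ 0.6235
    (3,5) via y @ 0.9400
    (2,5) via x @ 1.7782
    (1,5) via x @ 2.9329
    (1,6) via y @ 2.9400
    (0,6) via x @ 4.0876  # hit
  → r_1 = 4.0876
beam 2: φ=-90°, α=195°
  direction (-0.9659, -0.2588); cell (4,4); t to first gridline: x 0.5590, y 2.0478 (then +1.0353 / +3.8637)
    (3,4) via x @ 0.5590
    (2,4) via x @ 1.5943
    (2,3) via y @ 2.0478
    (1,3) via x @ 2.6296
    (0,3) via x @ 3.6649  # hit
  → r_2 = 3.6649
beam 3: φ=-45°, α=240°
  direction (-0.5000, -0.8660); cell (4,4); t to first gridline: x 1.0800, y 0.6120 (then +2.0000 / +1.1547)
    (4,3) via y @ 0.6120
    (3,3) via x @ 1.0800
    (3,2) via y @ 1.7667
    (3,1) via y @ 2.9214
    (2,1) via x @ 3.0800
    (2,0) via y @ 4.0761  # hit
  → r_3 = 4.0761
beam 4: φ=0°, α=285°
  direction (0.2588, -0.9659); cell (4,4); t to first gridline: x 1.7773, y 0.5487 (then +3.8637 / +1.0353)
    (4,3) via y @ 0.5487
    (4,2) via y @ 1.5840
    (5,2) via x @ 1.7773  # hit
  → r_4 = 1.7773
beam 5: φ=45°, α=330°
  direction (0.8660, -0.5000); cell (4,4); t to first gridline: x 0.5312, y 1.0600 (then +1.1547 / +2.0000)
    (5,4) via x @ 0.5312  # hit
  → r_5 = 0.5312
beam 6: φ=90°, α=15°
  direction (0.9659, 0.2588); cell (4,4); t to first gridline: x 0.4762, y 1.8159 (then +1.0353 / +3.8637)
    (5,4) via x @ 0.4762  # hit
  → r_6 = 0.4762
beam 7: φ=135°, α=60°
  direction (0.5000, 0.8660); cell (4,4); t to first gridline: x 0.9200, y 0.5427 (then +2.0000 / +1.1547)
    (4,5) via y @ 0.5427
    (5,5) via x @ 0.9200  # hit
  → r_7 = 0.9200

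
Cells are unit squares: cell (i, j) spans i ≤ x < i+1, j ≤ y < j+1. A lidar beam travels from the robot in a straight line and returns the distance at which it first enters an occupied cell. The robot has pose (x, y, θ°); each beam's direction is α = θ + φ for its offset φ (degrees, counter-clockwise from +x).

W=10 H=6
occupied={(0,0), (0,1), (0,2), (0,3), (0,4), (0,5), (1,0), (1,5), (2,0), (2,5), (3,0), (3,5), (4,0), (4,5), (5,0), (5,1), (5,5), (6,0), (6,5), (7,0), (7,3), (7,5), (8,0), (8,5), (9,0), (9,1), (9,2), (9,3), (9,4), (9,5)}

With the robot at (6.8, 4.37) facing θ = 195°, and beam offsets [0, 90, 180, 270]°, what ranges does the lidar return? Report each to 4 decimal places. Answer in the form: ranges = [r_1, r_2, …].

beam 1: φ=0°, α=195°
  cosα=-0.9659 sinα=-0.2588 | (6,4) | tMaxX 0.8282 tMaxY 1.4296 | tΔX 1.0353 tΔY 3.8637
    t=0.8282 [x] (5,4)
    t=1.4296 [y] (5,3)
    t=1.8635 [x] (4,3)
    t=2.8988 [x] (3,3)
    t=3.9340 [x] (2,3)
    t=4.9693 [x] (1,3)
    t=5.2933 [y] (1,2)
    t=6.0046 [x] (0,2) — stop
  → r_1 = 6.0046
beam 2: φ=90°, α=285°
  cosα=0.2588 sinα=-0.9659 | (6,4) | tMaxX 0.7727 tMaxY 0.3831 | tΔX 3.8637 tΔY 1.0353
    t=0.3831 [y] (6,3)
    t=0.7727 [x] (7,3) — stop
  → r_2 = 0.7727
beam 3: φ=180°, α=15°
  cosα=0.9659 sinα=0.2588 | (6,4) | tMaxX 0.2071 tMaxY 2.4341 | tΔX 1.0353 tΔY 3.8637
    t=0.2071 [x] (7,4)
    t=1.2423 [x] (8,4)
    t=2.2776 [x] (9,4) — stop
  → r_3 = 2.2776
beam 4: φ=270°, α=105°
  cosα=-0.2588 sinα=0.9659 | (6,4) | tMaxX 3.0910 tMaxY 0.6522 | tΔX 3.8637 tΔY 1.0353
    t=0.6522 [y] (6,5) — stop
  → r_4 = 0.6522

ranges = [6.0046, 0.7727, 2.2776, 0.6522]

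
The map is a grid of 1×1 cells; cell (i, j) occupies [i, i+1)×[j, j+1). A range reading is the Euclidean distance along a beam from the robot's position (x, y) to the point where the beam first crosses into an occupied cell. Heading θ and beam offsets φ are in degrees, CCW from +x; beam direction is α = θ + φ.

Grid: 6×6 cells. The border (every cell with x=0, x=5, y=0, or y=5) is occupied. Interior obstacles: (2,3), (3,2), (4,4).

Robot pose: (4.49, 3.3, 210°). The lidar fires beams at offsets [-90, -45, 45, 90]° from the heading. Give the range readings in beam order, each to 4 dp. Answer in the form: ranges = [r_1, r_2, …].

ranges = [0.8083, 1.5426, 2.3811, 1.0200]

beam 1: φ=-90°, α=120°
  cosα=-0.5000 sinα=0.8660 | (4,3) | tMaxX 0.9800 tMaxY 0.8083 | tΔX 2.0000 tΔY 1.1547
    t=0.8083 [y] (4,4) — stop
  → r_1 = 0.8083
beam 2: φ=-45°, α=165°
  cosα=-0.9659 sinα=0.2588 | (4,3) | tMaxX 0.5073 tMaxY 2.7046 | tΔX 1.0353 tΔY 3.8637
    t=0.5073 [x] (3,3)
    t=1.5426 [x] (2,3) — stop
  → r_2 = 1.5426
beam 3: φ=45°, α=255°
  cosα=-0.2588 sinα=-0.9659 | (4,3) | tMaxX 1.8932 tMaxY 0.3106 | tΔX 3.8637 tΔY 1.0353
    t=0.3106 [y] (4,2)
    t=1.3459 [y] (4,1)
    t=1.8932 [x] (3,1)
    t=2.3811 [y] (3,0) — stop
  → r_3 = 2.3811
beam 4: φ=90°, α=300°
  cosα=0.5000 sinα=-0.8660 | (4,3) | tMaxX 1.0200 tMaxY 0.3464 | tΔX 2.0000 tΔY 1.1547
    t=0.3464 [y] (4,2)
    t=1.0200 [x] (5,2) — stop
  → r_4 = 1.0200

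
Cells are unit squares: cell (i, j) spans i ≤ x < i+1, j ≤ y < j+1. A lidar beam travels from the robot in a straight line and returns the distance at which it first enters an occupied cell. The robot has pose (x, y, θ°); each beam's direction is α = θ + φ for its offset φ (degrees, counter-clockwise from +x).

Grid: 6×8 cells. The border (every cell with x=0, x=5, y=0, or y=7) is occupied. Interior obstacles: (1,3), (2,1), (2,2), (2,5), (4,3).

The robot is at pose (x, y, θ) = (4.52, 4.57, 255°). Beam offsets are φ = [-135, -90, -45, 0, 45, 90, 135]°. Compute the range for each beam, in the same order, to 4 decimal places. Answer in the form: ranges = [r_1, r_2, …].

ranges = [2.8059, 1.6614, 2.9098, 0.5901, 0.6582, 0.4969, 0.5543]

beam 1: φ=-135°, α=120°
  cosα=-0.5000 sinα=0.8660 | (4,4) | tMaxX 1.0400 tMaxY 0.4965 | tΔX 2.0000 tΔY 1.1547
    t=0.4965 [y] (4,5)
    t=1.0400 [x] (3,5)
    t=1.6512 [y] (3,6)
    t=2.8059 [y] (3,7) — stop
  → r_1 = 2.8059
beam 2: φ=-90°, α=165°
  cosα=-0.9659 sinα=0.2588 | (4,4) | tMaxX 0.5383 tMaxY 1.6614 | tΔX 1.0353 tΔY 3.8637
    t=0.5383 [x] (3,4)
    t=1.5736 [x] (2,4)
    t=1.6614 [y] (2,5) — stop
  → r_2 = 1.6614
beam 3: φ=-45°, α=210°
  cosα=-0.8660 sinα=-0.5000 | (4,4) | tMaxX 0.6004 tMaxY 1.1400 | tΔX 1.1547 tΔY 2.0000
    t=0.6004 [x] (3,4)
    t=1.1400 [y] (3,3)
    t=1.7551 [x] (2,3)
    t=2.9098 [x] (1,3) — stop
  → r_3 = 2.9098
beam 4: φ=0°, α=255°
  cosα=-0.2588 sinα=-0.9659 | (4,4) | tMaxX 2.0091 tMaxY 0.5901 | tΔX 3.8637 tΔY 1.0353
    t=0.5901 [y] (4,3) — stop
  → r_4 = 0.5901
beam 5: φ=45°, α=300°
  cosα=0.5000 sinα=-0.8660 | (4,4) | tMaxX 0.9600 tMaxY 0.6582 | tΔX 2.0000 tΔY 1.1547
    t=0.6582 [y] (4,3) — stop
  → r_5 = 0.6582
beam 6: φ=90°, α=345°
  cosα=0.9659 sinα=-0.2588 | (4,4) | tMaxX 0.4969 tMaxY 2.2023 | tΔX 1.0353 tΔY 3.8637
    t=0.4969 [x] (5,4) — stop
  → r_6 = 0.4969
beam 7: φ=135°, α=30°
  cosα=0.8660 sinα=0.5000 | (4,4) | tMaxX 0.5543 tMaxY 0.8600 | tΔX 1.1547 tΔY 2.0000
    t=0.5543 [x] (5,4) — stop
  → r_7 = 0.5543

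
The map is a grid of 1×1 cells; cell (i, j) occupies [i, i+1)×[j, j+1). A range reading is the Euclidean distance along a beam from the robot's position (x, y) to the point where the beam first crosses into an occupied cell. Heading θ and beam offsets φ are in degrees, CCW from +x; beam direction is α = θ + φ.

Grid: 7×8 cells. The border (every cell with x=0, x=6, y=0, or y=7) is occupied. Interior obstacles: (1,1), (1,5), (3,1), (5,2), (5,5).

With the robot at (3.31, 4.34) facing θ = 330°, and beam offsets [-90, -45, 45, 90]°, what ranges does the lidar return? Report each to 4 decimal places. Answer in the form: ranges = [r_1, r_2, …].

beam 1: φ=-90°, α=240°
  cosα=-0.5000 sinα=-0.8660 | (3,4) | tMaxX 0.6200 tMaxY 0.3926 | tΔX 2.0000 tΔY 1.1547
    t=0.3926 [y] (3,3)
    t=0.6200 [x] (2,3)
    t=1.5473 [y] (2,2)
    t=2.6200 [x] (1,2)
    t=2.7020 [y] (1,1) — stop
  → r_1 = 2.7020
beam 2: φ=-45°, α=285°
  cosα=0.2588 sinα=-0.9659 | (3,4) | tMaxX 2.6660 tMaxY 0.3520 | tΔX 3.8637 tΔY 1.0353
    t=0.3520 [y] (3,3)
    t=1.3873 [y] (3,2)
    t=2.4225 [y] (3,1) — stop
  → r_2 = 2.4225
beam 3: φ=45°, α=15°
  cosα=0.9659 sinα=0.2588 | (3,4) | tMaxX 0.7143 tMaxY 2.5500 | tΔX 1.0353 tΔY 3.8637
    t=0.7143 [x] (4,4)
    t=1.7496 [x] (5,4)
    t=2.5500 [y] (5,5) — stop
  → r_3 = 2.5500
beam 4: φ=90°, α=60°
  cosα=0.5000 sinα=0.8660 | (3,4) | tMaxX 1.3800 tMaxY 0.7621 | tΔX 2.0000 tΔY 1.1547
    t=0.7621 [y] (3,5)
    t=1.3800 [x] (4,5)
    t=1.9168 [y] (4,6)
    t=3.0715 [y] (4,7) — stop
  → r_4 = 3.0715

ranges = [2.7020, 2.4225, 2.5500, 3.0715]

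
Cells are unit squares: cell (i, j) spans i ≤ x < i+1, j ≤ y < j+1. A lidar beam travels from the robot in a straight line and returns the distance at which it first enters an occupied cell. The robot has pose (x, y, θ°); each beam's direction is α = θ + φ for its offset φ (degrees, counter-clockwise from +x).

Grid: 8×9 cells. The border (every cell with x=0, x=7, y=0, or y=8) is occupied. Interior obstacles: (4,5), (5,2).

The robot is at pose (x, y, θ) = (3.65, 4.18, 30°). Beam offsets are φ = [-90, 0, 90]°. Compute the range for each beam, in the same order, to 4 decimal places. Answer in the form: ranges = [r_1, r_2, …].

ranges = [3.6719, 3.8682, 4.4110]

beam 1: φ=-90°, α=300°
  cosα=0.5000 sinα=-0.8660 | (3,4) | tMaxX 0.7000 tMaxY 0.2078 | tΔX 2.0000 tΔY 1.1547
    t=0.2078 [y] (3,3)
    t=0.7000 [x] (4,3)
    t=1.3625 [y] (4,2)
    t=2.5172 [y] (4,1)
    t=2.7000 [x] (5,1)
    t=3.6719 [y] (5,0) — stop
  → r_1 = 3.6719
beam 2: φ=0°, α=30°
  cosα=0.8660 sinα=0.5000 | (3,4) | tMaxX 0.4041 tMaxY 1.6400 | tΔX 1.1547 tΔY 2.0000
    t=0.4041 [x] (4,4)
    t=1.5588 [x] (5,4)
    t=1.6400 [y] (5,5)
    t=2.7135 [x] (6,5)
    t=3.6400 [y] (6,6)
    t=3.8682 [x] (7,6) — stop
  → r_2 = 3.8682
beam 3: φ=90°, α=120°
  cosα=-0.5000 sinα=0.8660 | (3,4) | tMaxX 1.3000 tMaxY 0.9469 | tΔX 2.0000 tΔY 1.1547
    t=0.9469 [y] (3,5)
    t=1.3000 [x] (2,5)
    t=2.1016 [y] (2,6)
    t=3.2563 [y] (2,7)
    t=3.3000 [x] (1,7)
    t=4.4110 [y] (1,8) — stop
  → r_3 = 4.4110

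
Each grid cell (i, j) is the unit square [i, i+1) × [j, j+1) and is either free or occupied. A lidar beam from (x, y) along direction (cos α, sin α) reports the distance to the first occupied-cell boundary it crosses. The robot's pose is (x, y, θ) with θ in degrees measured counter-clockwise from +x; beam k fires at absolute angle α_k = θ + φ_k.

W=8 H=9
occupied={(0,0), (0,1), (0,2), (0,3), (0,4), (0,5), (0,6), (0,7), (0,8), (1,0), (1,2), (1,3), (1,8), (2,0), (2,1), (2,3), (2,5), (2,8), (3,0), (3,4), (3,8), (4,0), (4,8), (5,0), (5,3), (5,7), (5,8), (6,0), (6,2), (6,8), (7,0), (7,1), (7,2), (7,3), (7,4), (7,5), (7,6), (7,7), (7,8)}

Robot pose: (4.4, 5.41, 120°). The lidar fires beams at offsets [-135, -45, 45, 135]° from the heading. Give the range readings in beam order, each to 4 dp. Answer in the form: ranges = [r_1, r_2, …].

beam 1: φ=-135°, α=345°
  cosα=0.9659 sinα=-0.2588 | (4,5) | tMaxX 0.6212 tMaxY 1.5841 | tΔX 1.0353 tΔY 3.8637
    t=0.6212 [x] (5,5)
    t=1.5841 [y] (5,4)
    t=1.6564 [x] (6,4)
    t=2.6917 [x] (7,4) — stop
  → r_1 = 2.6917
beam 2: φ=-45°, α=75°
  cosα=0.2588 sinα=0.9659 | (4,5) | tMaxX 2.3182 tMaxY 0.6108 | tΔX 3.8637 tΔY 1.0353
    t=0.6108 [y] (4,6)
    t=1.6461 [y] (4,7)
    t=2.3182 [x] (5,7) — stop
  → r_2 = 2.3182
beam 3: φ=45°, α=165°
  cosα=-0.9659 sinα=0.2588 | (4,5) | tMaxX 0.4141 tMaxY 2.2796 | tΔX 1.0353 tΔY 3.8637
    t=0.4141 [x] (3,5)
    t=1.4494 [x] (2,5) — stop
  → r_3 = 1.4494
beam 4: φ=135°, α=255°
  cosα=-0.2588 sinα=-0.9659 | (4,5) | tMaxX 1.5455 tMaxY 0.4245 | tΔX 3.8637 tΔY 1.0353
    t=0.4245 [y] (4,4)
    t=1.4597 [y] (4,3)
    t=1.5455 [x] (3,3)
    t=2.4950 [y] (3,2)
    t=3.5303 [y] (3,1)
    t=4.5656 [y] (3,0) — stop
  → r_4 = 4.5656

ranges = [2.6917, 2.3182, 1.4494, 4.5656]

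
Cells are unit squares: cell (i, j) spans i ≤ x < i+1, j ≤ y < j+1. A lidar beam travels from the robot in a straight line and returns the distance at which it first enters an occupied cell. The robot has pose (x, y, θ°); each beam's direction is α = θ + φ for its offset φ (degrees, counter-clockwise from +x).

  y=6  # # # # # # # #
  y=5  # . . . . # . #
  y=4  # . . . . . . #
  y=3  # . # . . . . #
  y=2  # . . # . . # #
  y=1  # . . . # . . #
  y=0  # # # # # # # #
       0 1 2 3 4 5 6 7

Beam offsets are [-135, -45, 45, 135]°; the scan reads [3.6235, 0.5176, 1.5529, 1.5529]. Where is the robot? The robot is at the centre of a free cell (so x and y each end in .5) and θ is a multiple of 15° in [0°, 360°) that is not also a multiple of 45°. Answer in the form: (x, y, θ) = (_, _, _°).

(x, y, θ) = (1.5, 2.5, 210°)

The pose lattice has 25·16 = 400 candidates. Test each by forward raycasting.
  (6.5, 5.5, 345°): beam 1 = 0.5774 ≠ 3.6235 ✗
  (2.5, 2.5, 120°): beam 1 = 0.5176 ≠ 3.6235 ✗
  (6.5, 5.5, 105°): beam 1 = 0.5774 ≠ 3.6235 ✗
  (2.5, 1.5, 300°): beam 1 = 1.5529 ≠ 3.6235 ✗
  …
  (1.5, 2.5, 210°): r_1=3.6235, r_2=0.5176, r_3=1.5529, r_4=1.5529 — all match ✓
No second candidate reproduces the full scan.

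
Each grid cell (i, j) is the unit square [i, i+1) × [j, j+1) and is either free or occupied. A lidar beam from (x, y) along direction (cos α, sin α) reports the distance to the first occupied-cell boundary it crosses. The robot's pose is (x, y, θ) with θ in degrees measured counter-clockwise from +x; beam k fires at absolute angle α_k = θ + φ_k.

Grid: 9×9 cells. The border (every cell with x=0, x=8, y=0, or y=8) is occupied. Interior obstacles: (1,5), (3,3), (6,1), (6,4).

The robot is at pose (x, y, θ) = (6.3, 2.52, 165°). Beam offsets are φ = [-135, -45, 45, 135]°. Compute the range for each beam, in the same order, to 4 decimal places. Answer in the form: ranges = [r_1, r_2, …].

ranges = [1.9630, 6.3278, 3.0400, 0.6004]

beam 1: φ=-135°, α=30°
  cosα=0.8660 sinα=0.5000 | (6,2) | tMaxX 0.8083 tMaxY 0.9600 | tΔX 1.1547 tΔY 2.0000
    t=0.8083 [x] (7,2)
    t=0.9600 [y] (7,3)
    t=1.9630 [x] (8,3) — stop
  → r_1 = 1.9630
beam 2: φ=-45°, α=120°
  cosα=-0.5000 sinα=0.8660 | (6,2) | tMaxX 0.6000 tMaxY 0.5543 | tΔX 2.0000 tΔY 1.1547
    t=0.5543 [y] (6,3)
    t=0.6000 [x] (5,3)
    t=1.7090 [y] (5,4)
    t=2.6000 [x] (4,4)
    t=2.8637 [y] (4,5)
    t=4.0184 [y] (4,6)
    t=4.6000 [x] (3,6)
    t=5.1731 [y] (3,7)
    t=6.3278 [y] (3,8) — stop
  → r_2 = 6.3278
beam 3: φ=45°, α=210°
  cosα=-0.8660 sinα=-0.5000 | (6,2) | tMaxX 0.3464 tMaxY 1.0400 | tΔX 1.1547 tΔY 2.0000
    t=0.3464 [x] (5,2)
    t=1.0400 [y] (5,1)
    t=1.5011 [x] (4,1)
    t=2.6558 [x] (3,1)
    t=3.0400 [y] (3,0) — stop
  → r_3 = 3.0400
beam 4: φ=135°, α=300°
  cosα=0.5000 sinα=-0.8660 | (6,2) | tMaxX 1.4000 tMaxY 0.6004 | tΔX 2.0000 tΔY 1.1547
    t=0.6004 [y] (6,1) — stop
  → r_4 = 0.6004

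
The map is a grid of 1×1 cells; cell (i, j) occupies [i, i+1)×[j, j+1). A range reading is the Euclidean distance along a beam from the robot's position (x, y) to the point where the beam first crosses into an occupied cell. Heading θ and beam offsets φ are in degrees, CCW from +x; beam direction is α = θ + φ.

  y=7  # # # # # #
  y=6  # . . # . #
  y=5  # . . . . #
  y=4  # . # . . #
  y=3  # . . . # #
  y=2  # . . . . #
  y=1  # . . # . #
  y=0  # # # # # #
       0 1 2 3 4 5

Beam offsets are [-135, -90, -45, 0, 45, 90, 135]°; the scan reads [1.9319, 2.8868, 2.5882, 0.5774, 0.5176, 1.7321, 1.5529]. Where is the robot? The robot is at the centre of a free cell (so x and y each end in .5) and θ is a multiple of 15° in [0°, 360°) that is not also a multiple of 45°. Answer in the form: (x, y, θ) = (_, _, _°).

Candidates: 20 free-cell centres × 16 headings = 320 poses. Raycast each; keep the one whose scan matches to 4 dp.
  (1.5, 1.5, 210°): beam 1 = 2.5882 ≠ 1.9319 ✗
  (3.5, 2.5, 210°): beam 1 = 4.6587 ≠ 1.9319 ✗
  (1.5, 5.5, 255°): beam 1 = 1.0000 ≠ 1.9319 ✗
  …
  (3.5, 2.5, 240°): r_1=1.9319, r_2=2.8868, r_3=2.5882, r_4=0.5774, r_5=0.5176, r_6=1.7321, r_7=1.5529 — all match ✓
No second candidate reproduces the full scan.

(x, y, θ) = (3.5, 2.5, 240°)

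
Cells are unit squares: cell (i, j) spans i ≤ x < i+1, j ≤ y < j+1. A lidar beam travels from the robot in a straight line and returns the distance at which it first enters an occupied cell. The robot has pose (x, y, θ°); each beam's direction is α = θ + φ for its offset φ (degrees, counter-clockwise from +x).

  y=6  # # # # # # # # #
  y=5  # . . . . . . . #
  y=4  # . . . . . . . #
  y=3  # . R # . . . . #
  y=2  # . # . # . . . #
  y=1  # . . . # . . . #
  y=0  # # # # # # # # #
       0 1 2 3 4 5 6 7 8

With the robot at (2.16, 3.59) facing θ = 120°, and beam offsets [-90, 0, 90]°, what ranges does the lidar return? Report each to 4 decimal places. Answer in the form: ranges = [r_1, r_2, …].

beam 1: φ=-90°, α=30°
  dir = (cos 30°, sin 30°) = (0.8660, 0.5000); from cell (2,3)
  next x-line at t=0.9699, next y-line at t=0.8200; Δt_x=1.1547, Δt_y=2.0000
    y: enter (2,4) at t=0.8200
    x: enter (3,4) at t=0.9699
    x: enter (4,4) at t=2.1246
    y: enter (4,5) at t=2.8200
    x: enter (5,5) at t=3.2793
    x: enter (6,5) at t=4.4341
    y: enter (6,6) at t=4.8200 ← occupied
  → r_1 = 4.8200
beam 2: φ=0°, α=120°
  dir = (cos 120°, sin 120°) = (-0.5000, 0.8660); from cell (2,3)
  next x-line at t=0.3200, next y-line at t=0.4734; Δt_x=2.0000, Δt_y=1.1547
    x: enter (1,3) at t=0.3200
    y: enter (1,4) at t=0.4734
    y: enter (1,5) at t=1.6281
    x: enter (0,5) at t=2.3200 ← occupied
  → r_2 = 2.3200
beam 3: φ=90°, α=210°
  dir = (cos 210°, sin 210°) = (-0.8660, -0.5000); from cell (2,3)
  next x-line at t=0.1848, next y-line at t=1.1800; Δt_x=1.1547, Δt_y=2.0000
    x: enter (1,3) at t=0.1848
    y: enter (1,2) at t=1.1800
    x: enter (0,2) at t=1.3395 ← occupied
  → r_3 = 1.3395

ranges = [4.8200, 2.3200, 1.3395]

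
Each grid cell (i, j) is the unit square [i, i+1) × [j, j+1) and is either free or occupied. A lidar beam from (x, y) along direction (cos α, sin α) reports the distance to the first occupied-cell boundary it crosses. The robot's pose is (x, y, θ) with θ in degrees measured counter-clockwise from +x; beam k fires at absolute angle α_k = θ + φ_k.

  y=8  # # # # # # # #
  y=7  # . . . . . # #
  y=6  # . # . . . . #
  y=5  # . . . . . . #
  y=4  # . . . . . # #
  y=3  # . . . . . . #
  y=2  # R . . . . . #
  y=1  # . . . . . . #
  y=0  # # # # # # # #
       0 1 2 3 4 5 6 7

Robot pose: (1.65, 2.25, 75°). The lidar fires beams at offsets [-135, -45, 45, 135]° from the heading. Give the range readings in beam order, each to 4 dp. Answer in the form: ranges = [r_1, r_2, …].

ranges = [1.4434, 5.0229, 1.3000, 0.7506]

beam 1: φ=-135°, α=300°
  direction (0.5000, -0.8660); cell (1,2); t to first gridline: x 0.7000, y 0.2887 (then +2.0000 / +1.1547)
    (1,1) via y @ 0.2887
    (2,1) via x @ 0.7000
    (2,0) via y @ 1.4434  # hit
  → r_1 = 1.4434
beam 2: φ=-45°, α=30°
  direction (0.8660, 0.5000); cell (1,2); t to first gridline: x 0.4041, y 1.5000 (then +1.1547 / +2.0000)
    (2,2) via x @ 0.4041
    (2,3) via y @ 1.5000
    (3,3) via x @ 1.5588
    (4,3) via x @ 2.7135
    (4,4) via y @ 3.5000
    (5,4) via x @ 3.8682
    (6,4) via x @ 5.0229  # hit
  → r_2 = 5.0229
beam 3: φ=45°, α=120°
  direction (-0.5000, 0.8660); cell (1,2); t to first gridline: x 1.3000, y 0.8660 (then +2.0000 / +1.1547)
    (1,3) via y @ 0.8660
    (0,3) via x @ 1.3000  # hit
  → r_3 = 1.3000
beam 4: φ=135°, α=210°
  direction (-0.8660, -0.5000); cell (1,2); t to first gridline: x 0.7506, y 0.5000 (then +1.1547 / +2.0000)
    (1,1) via y @ 0.5000
    (0,1) via x @ 0.7506  # hit
  → r_4 = 0.7506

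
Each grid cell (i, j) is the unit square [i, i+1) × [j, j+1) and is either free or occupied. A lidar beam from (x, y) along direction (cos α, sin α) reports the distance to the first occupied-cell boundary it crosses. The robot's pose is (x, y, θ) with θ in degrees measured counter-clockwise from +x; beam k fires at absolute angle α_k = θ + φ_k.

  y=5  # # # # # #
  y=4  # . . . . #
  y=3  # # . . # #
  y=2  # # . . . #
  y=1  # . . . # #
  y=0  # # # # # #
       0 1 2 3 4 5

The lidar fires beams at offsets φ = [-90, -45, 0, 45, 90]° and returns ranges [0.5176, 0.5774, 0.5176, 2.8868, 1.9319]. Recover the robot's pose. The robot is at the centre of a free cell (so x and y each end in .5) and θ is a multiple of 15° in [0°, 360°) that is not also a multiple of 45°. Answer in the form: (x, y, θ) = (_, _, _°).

(x, y, θ) = (1.5, 4.5, 285°)

Enumerate (i+0.5, j+0.5, θ) over the 12 free cells and 16 admissible headings. For each, cast all 5 beams and compare to the given ranges.
  (3.5, 2.5, 255°): beam 1 = 1.5529 ≠ 0.5176 ✗
  (1.5, 1.5, 15°): beam 2 = 1.0000 ≠ 0.5774 ✗
  (1.5, 1.5, 345°): beam 3 = 1.9319 ≠ 0.5176 ✗
  (2.5, 2.5, 165°): beam 1 = 2.5882 ≠ 0.5176 ✗
  …
  (1.5, 4.5, 285°): r_1=0.5176, r_2=0.5774, r_3=0.5176, r_4=2.8868, r_5=1.9319 — all match ✓
Unique over the lattice → pose = (1.5, 4.5, 285°).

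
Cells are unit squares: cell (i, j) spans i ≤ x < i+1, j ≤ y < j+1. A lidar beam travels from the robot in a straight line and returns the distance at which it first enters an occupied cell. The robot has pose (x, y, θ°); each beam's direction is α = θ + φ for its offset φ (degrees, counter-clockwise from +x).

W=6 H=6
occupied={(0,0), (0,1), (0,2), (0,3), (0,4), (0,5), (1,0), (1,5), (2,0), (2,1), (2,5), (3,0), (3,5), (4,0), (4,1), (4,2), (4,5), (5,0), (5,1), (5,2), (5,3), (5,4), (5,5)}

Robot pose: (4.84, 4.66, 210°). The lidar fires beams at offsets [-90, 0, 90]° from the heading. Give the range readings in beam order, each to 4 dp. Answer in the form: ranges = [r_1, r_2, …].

beam 1: φ=-90°, α=120°
  direction (-0.5000, 0.8660); cell (4,4); t to first gridline: x 1.6800, y 0.3926 (then +2.0000 / +1.1547)
    (4,5) via y @ 0.3926  # hit
  → r_1 = 0.3926
beam 2: φ=0°, α=210°
  direction (-0.8660, -0.5000); cell (4,4); t to first gridline: x 0.9699, y 1.3200 (then +1.1547 / +2.0000)
    (3,4) via x @ 0.9699
    (3,3) via y @ 1.3200
    (2,3) via x @ 2.1246
    (1,3) via x @ 3.2793
    (1,2) via y @ 3.3200
    (0,2) via x @ 4.4341  # hit
  → r_2 = 4.4341
beam 3: φ=90°, α=300°
  direction (0.5000, -0.8660); cell (4,4); t to first gridline: x 0.3200, y 0.7621 (then +2.0000 / +1.1547)
    (5,4) via x @ 0.3200  # hit
  → r_3 = 0.3200

ranges = [0.3926, 4.4341, 0.3200]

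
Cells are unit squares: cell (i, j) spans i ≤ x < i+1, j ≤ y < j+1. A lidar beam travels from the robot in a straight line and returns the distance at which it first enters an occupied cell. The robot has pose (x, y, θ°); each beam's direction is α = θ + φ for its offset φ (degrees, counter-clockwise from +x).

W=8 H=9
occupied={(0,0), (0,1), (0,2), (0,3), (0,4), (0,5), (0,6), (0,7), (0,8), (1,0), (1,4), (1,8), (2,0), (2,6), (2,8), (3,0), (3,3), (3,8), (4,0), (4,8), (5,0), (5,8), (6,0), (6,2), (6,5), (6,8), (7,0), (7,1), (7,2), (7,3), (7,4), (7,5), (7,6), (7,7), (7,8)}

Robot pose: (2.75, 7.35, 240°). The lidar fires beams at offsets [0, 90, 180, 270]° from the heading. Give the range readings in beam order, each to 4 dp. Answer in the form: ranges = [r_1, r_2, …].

beam 1: φ=0°, α=240°
  dir = (cos 240°, sin 240°) = (-0.5000, -0.8660); from cell (2,7)
  next x-line at t=1.5000, next y-line at t=0.4041; Δt_x=2.0000, Δt_y=1.1547
    y: enter (2,6) at t=0.4041 ← occupied
  → r_1 = 0.4041
beam 2: φ=90°, α=330°
  dir = (cos 330°, sin 330°) = (0.8660, -0.5000); from cell (2,7)
  next x-line at t=0.2887, next y-line at t=0.7000; Δt_x=1.1547, Δt_y=2.0000
    x: enter (3,7) at t=0.2887
    y: enter (3,6) at t=0.7000
    x: enter (4,6) at t=1.4434
    x: enter (5,6) at t=2.5981
    y: enter (5,5) at t=2.7000
    x: enter (6,5) at t=3.7528 ← occupied
  → r_2 = 3.7528
beam 3: φ=180°, α=60°
  dir = (cos 60°, sin 60°) = (0.5000, 0.8660); from cell (2,7)
  next x-line at t=0.5000, next y-line at t=0.7506; Δt_x=2.0000, Δt_y=1.1547
    x: enter (3,7) at t=0.5000
    y: enter (3,8) at t=0.7506 ← occupied
  → r_3 = 0.7506
beam 4: φ=270°, α=150°
  dir = (cos 150°, sin 150°) = (-0.8660, 0.5000); from cell (2,7)
  next x-line at t=0.8660, next y-line at t=1.3000; Δt_x=1.1547, Δt_y=2.0000
    x: enter (1,7) at t=0.8660
    y: enter (1,8) at t=1.3000 ← occupied
  → r_4 = 1.3000

ranges = [0.4041, 3.7528, 0.7506, 1.3000]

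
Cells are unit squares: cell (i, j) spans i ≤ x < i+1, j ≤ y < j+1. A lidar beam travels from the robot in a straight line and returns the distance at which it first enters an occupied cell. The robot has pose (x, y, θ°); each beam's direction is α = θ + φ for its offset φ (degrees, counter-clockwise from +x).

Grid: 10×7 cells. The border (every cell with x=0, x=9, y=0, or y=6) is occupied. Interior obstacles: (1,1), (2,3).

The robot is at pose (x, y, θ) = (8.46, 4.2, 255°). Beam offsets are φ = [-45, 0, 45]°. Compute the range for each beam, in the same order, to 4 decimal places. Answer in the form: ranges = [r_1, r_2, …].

ranges = [6.4000, 3.3129, 1.0800]

beam 1: φ=-45°, α=210°
  d=(-0.8660,-0.5000)  start (8,4)  tX=0.5312 tY=0.4000  stride 1/|dx|=1.1547 1/|dy|=2.0000
    cross y-line → (8,3), t=0.4000
    cross x-line → (7,3), t=0.5312
    cross x-line → (6,3), t=1.6859
    cross y-line → (6,2), t=2.4000
    cross x-line → (5,2), t=2.8406
    cross x-line → (4,2), t=3.9953
    cross y-line → (4,1), t=4.4000
    cross x-line → (3,1), t=5.1500
    cross x-line → (2,1), t=6.3047
    cross y-line → (2,0), t=6.4000 (wall)
  → r_1 = 6.4000
beam 2: φ=0°, α=255°
  d=(-0.2588,-0.9659)  start (8,4)  tX=1.7773 tY=0.2071  stride 1/|dx|=3.8637 1/|dy|=1.0353
    cross y-line → (8,3), t=0.2071
    cross y-line → (8,2), t=1.2423
    cross x-line → (7,2), t=1.7773
    cross y-line → (7,1), t=2.2776
    cross y-line → (7,0), t=3.3129 (wall)
  → r_2 = 3.3129
beam 3: φ=45°, α=300°
  d=(0.5000,-0.8660)  start (8,4)  tX=1.0800 tY=0.2309  stride 1/|dx|=2.0000 1/|dy|=1.1547
    cross y-line → (8,3), t=0.2309
    cross x-line → (9,3), t=1.0800 (wall)
  → r_3 = 1.0800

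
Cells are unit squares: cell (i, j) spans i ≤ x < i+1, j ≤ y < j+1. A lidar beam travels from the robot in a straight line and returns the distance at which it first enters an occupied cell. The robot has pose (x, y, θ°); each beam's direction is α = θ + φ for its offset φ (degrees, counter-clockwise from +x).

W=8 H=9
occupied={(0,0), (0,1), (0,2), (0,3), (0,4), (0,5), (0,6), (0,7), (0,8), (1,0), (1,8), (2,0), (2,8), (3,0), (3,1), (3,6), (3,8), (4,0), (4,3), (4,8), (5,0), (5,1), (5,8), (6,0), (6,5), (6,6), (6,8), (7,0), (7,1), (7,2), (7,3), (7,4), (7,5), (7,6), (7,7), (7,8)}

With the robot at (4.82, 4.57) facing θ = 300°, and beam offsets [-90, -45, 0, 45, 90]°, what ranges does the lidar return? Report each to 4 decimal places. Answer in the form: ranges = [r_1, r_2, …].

ranges = [4.4110, 0.5901, 4.1223, 2.2569, 1.3625]

beam 1: φ=-90°, α=210°
  cosα=-0.8660 sinα=-0.5000 | (4,4) | tMaxX 0.9469 tMaxY 1.1400 | tΔX 1.1547 tΔY 2.0000
    t=0.9469 [x] (3,4)
    t=1.1400 [y] (3,3)
    t=2.1016 [x] (2,3)
    t=3.1400 [y] (2,2)
    t=3.2563 [x] (1,2)
    t=4.4110 [x] (0,2) — stop
  → r_1 = 4.4110
beam 2: φ=-45°, α=255°
  cosα=-0.2588 sinα=-0.9659 | (4,4) | tMaxX 3.1682 tMaxY 0.5901 | tΔX 3.8637 tΔY 1.0353
    t=0.5901 [y] (4,3) — stop
  → r_2 = 0.5901
beam 3: φ=0°, α=300°
  cosα=0.5000 sinα=-0.8660 | (4,4) | tMaxX 0.3600 tMaxY 0.6582 | tΔX 2.0000 tΔY 1.1547
    t=0.3600 [x] (5,4)
    t=0.6582 [y] (5,3)
    t=1.8129 [y] (5,2)
    t=2.3600 [x] (6,2)
    t=2.9676 [y] (6,1)
    t=4.1223 [y] (6,0) — stop
  → r_3 = 4.1223
beam 4: φ=45°, α=345°
  cosα=0.9659 sinα=-0.2588 | (4,4) | tMaxX 0.1863 tMaxY 2.2023 | tΔX 1.0353 tΔY 3.8637
    t=0.1863 [x] (5,4)
    t=1.2216 [x] (6,4)
    t=2.2023 [y] (6,3)
    t=2.2569 [x] (7,3) — stop
  → r_4 = 2.2569
beam 5: φ=90°, α=30°
  cosα=0.8660 sinα=0.5000 | (4,4) | tMaxX 0.2078 tMaxY 0.8600 | tΔX 1.1547 tΔY 2.0000
    t=0.2078 [x] (5,4)
    t=0.8600 [y] (5,5)
    t=1.3625 [x] (6,5) — stop
  → r_5 = 1.3625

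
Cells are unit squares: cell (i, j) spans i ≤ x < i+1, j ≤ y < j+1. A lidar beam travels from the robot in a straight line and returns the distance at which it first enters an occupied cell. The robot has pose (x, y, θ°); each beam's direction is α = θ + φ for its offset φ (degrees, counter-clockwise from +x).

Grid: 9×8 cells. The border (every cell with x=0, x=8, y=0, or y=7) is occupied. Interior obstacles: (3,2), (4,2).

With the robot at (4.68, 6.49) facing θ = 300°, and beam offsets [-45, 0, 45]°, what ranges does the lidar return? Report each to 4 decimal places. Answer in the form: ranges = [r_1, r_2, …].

ranges = [3.6131, 6.3393, 3.4371]

beam 1: φ=-45°, α=255°
  dir = (cos 255°, sin 255°) = (-0.2588, -0.9659); from cell (4,6)
  next x-line at t=2.6273, next y-line at t=0.5073; Δt_x=3.8637, Δt_y=1.0353
    y: enter (4,5) at t=0.5073
    y: enter (4,4) at t=1.5426
    y: enter (4,3) at t=2.5778
    x: enter (3,3) at t=2.6273
    y: enter (3,2) at t=3.6131 ← occupied
  → r_1 = 3.6131
beam 2: φ=0°, α=300°
  dir = (cos 300°, sin 300°) = (0.5000, -0.8660); from cell (4,6)
  next x-line at t=0.6400, next y-line at t=0.5658; Δt_x=2.0000, Δt_y=1.1547
    y: enter (4,5) at t=0.5658
    x: enter (5,5) at t=0.6400
    y: enter (5,4) at t=1.7205
    x: enter (6,4) at t=2.6400
    y: enter (6,3) at t=2.8752
    y: enter (6,2) at t=4.0299
    x: enter (7,2) at t=4.6400
    y: enter (7,1) at t=5.1846
    y: enter (7,0) at t=6.3393 ← occupied
  → r_2 = 6.3393
beam 3: φ=45°, α=345°
  dir = (cos 345°, sin 345°) = (0.9659, -0.2588); from cell (4,6)
  next x-line at t=0.3313, next y-line at t=1.8932; Δt_x=1.0353, Δt_y=3.8637
    x: enter (5,6) at t=0.3313
    x: enter (6,6) at t=1.3666
    y: enter (6,5) at t=1.8932
    x: enter (7,5) at t=2.4018
    x: enter (8,5) at t=3.4371 ← occupied
  → r_3 = 3.4371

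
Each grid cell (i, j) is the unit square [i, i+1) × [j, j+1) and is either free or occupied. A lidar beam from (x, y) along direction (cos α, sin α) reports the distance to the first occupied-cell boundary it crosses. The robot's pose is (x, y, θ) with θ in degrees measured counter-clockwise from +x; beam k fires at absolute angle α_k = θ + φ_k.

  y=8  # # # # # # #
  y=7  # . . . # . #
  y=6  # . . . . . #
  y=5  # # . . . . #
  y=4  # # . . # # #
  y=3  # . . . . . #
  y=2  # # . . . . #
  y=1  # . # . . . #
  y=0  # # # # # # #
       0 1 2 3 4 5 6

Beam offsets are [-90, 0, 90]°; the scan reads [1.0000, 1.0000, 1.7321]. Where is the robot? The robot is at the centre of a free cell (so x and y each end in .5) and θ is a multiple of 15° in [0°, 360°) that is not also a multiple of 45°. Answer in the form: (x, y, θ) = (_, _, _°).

(x, y, θ) = (5.5, 6.5, 150°)

Candidates: 28 free-cell centres × 16 headings = 448 poses. Raycast each; keep the one whose scan matches to 4 dp.
  (3.5, 6.5, 195°): beam 1 = 1.5529 ≠ 1.0000 ✗
  (4.5, 6.5, 285°): beam 1 = 2.5882 ≠ 1.0000 ✗
  (5.5, 2.5, 120°): beam 1 = 0.5774 ≠ 1.0000 ✗
  …
  (5.5, 6.5, 150°): r_1=1.0000, r_2=1.0000, r_3=1.7321 — all match ✓
Unique over the lattice → pose = (5.5, 6.5, 150°).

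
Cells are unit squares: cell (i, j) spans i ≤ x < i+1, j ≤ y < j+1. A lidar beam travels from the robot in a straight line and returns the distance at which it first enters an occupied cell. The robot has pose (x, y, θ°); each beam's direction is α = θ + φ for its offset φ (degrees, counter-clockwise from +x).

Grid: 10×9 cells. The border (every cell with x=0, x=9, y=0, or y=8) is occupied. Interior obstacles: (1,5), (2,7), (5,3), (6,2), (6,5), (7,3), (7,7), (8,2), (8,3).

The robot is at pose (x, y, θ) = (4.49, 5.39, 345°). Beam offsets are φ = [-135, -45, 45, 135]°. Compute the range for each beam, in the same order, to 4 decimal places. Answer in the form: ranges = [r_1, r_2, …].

ranges = [4.0299, 1.6050, 3.2200, 2.9800]

beam 1: φ=-135°, α=210°
  cosα=-0.8660 sinα=-0.5000 | (4,5) | tMaxX 0.5658 tMaxY 0.7800 | tΔX 1.1547 tΔY 2.0000
    t=0.5658 [x] (3,5)
    t=0.7800 [y] (3,4)
    t=1.7205 [x] (2,4)
    t=2.7800 [y] (2,3)
    t=2.8752 [x] (1,3)
    t=4.0299 [x] (0,3) — stop
  → r_1 = 4.0299
beam 2: φ=-45°, α=300°
  cosα=0.5000 sinα=-0.8660 | (4,5) | tMaxX 1.0200 tMaxY 0.4503 | tΔX 2.0000 tΔY 1.1547
    t=0.4503 [y] (4,4)
    t=1.0200 [x] (5,4)
    t=1.6050 [y] (5,3) — stop
  → r_2 = 1.6050
beam 3: φ=45°, α=30°
  cosα=0.8660 sinα=0.5000 | (4,5) | tMaxX 0.5889 tMaxY 1.2200 | tΔX 1.1547 tΔY 2.0000
    t=0.5889 [x] (5,5)
    t=1.2200 [y] (5,6)
    t=1.7436 [x] (6,6)
    t=2.8983 [x] (7,6)
    t=3.2200 [y] (7,7) — stop
  → r_3 = 3.2200
beam 4: φ=135°, α=120°
  cosα=-0.5000 sinα=0.8660 | (4,5) | tMaxX 0.9800 tMaxY 0.7044 | tΔX 2.0000 tΔY 1.1547
    t=0.7044 [y] (4,6)
    t=0.9800 [x] (3,6)
    t=1.8591 [y] (3,7)
    t=2.9800 [x] (2,7) — stop
  → r_4 = 2.9800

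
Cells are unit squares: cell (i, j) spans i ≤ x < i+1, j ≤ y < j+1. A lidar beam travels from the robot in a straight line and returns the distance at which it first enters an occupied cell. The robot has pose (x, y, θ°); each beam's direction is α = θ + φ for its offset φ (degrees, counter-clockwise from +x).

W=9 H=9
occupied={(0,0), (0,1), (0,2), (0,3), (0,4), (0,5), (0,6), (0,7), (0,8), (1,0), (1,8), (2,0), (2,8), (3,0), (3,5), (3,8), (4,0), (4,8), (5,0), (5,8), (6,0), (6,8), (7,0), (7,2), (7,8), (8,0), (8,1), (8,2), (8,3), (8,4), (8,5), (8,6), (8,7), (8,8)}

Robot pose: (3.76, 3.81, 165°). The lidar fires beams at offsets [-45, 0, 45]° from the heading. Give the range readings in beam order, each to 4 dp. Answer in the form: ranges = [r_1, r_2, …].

beam 1: φ=-45°, α=120°
  cosα=-0.5000 sinα=0.8660 | (3,3) | tMaxX 1.5200 tMaxY 0.2194 | tΔX 2.0000 tΔY 1.1547
    t=0.2194 [y] (3,4)
    t=1.3741 [y] (3,5) — stop
  → r_1 = 1.3741
beam 2: φ=0°, α=165°
  cosα=-0.9659 sinα=0.2588 | (3,3) | tMaxX 0.7868 tMaxY 0.7341 | tΔX 1.0353 tΔY 3.8637
    t=0.7341 [y] (3,4)
    t=0.7868 [x] (2,4)
    t=1.8221 [x] (1,4)
    t=2.8574 [x] (0,4) — stop
  → r_2 = 2.8574
beam 3: φ=45°, α=210°
  cosα=-0.8660 sinα=-0.5000 | (3,3) | tMaxX 0.8776 tMaxY 1.6200 | tΔX 1.1547 tΔY 2.0000
    t=0.8776 [x] (2,3)
    t=1.6200 [y] (2,2)
    t=2.0323 [x] (1,2)
    t=3.1870 [x] (0,2) — stop
  → r_3 = 3.1870

ranges = [1.3741, 2.8574, 3.1870]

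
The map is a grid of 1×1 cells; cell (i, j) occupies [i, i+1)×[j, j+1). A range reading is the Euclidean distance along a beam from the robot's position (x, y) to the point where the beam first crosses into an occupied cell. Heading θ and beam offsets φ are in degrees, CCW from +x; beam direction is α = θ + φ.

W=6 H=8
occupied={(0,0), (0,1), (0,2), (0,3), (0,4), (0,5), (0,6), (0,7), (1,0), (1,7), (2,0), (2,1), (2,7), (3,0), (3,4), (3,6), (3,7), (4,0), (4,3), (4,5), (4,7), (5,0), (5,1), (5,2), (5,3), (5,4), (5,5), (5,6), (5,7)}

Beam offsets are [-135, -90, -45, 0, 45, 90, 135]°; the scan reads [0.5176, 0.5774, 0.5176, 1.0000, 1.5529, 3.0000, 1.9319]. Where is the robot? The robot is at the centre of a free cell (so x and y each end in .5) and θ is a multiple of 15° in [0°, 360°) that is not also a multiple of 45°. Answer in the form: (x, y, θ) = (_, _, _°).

(x, y, θ) = (2.5, 6.5, 150°)

The pose lattice has 19·16 = 304 candidates. Test each by forward raycasting.
  (2.5, 3.5, 150°): beam 1 = 1.5529 ≠ 0.5176 ✗
  (4.5, 4.5, 75°): beam 1 = 0.5774 ≠ 0.5176 ✗
  (1.5, 4.5, 195°): beam 1 = 2.8868 ≠ 0.5176 ✗
  (1.5, 1.5, 285°): beam 1 = 0.5774 ≠ 0.5176 ✗
  …
  (2.5, 6.5, 150°): r_1=0.5176, r_2=0.5774, r_3=0.5176, r_4=1.0000, r_5=1.5529, r_6=3.0000, r_7=1.9319 — all match ✓
No second candidate reproduces the full scan.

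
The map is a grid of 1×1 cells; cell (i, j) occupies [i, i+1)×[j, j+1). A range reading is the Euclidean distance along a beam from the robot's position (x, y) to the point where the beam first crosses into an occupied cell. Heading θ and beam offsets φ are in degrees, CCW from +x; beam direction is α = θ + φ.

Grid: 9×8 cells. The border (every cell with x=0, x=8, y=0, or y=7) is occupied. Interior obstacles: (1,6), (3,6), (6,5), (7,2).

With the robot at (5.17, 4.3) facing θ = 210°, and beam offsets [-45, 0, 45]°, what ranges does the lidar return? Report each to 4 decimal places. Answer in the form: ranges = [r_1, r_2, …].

beam 1: φ=-45°, α=165°
  direction (-0.9659, 0.2588); cell (5,4); t to first gridline: x 0.1760, y 2.7046 (then +1.0353 / +3.8637)
    (4,4) via x @ 0.1760
    (3,4) via x @ 1.2113
    (2,4) via x @ 2.2465
    (2,5) via y @ 2.7046
    (1,5) via x @ 3.2818
    (0,5) via x @ 4.3171  # hit
  → r_1 = 4.3171
beam 2: φ=0°, α=210°
  direction (-0.8660, -0.5000); cell (5,4); t to first gridline: x 0.1963, y 0.6000 (then +1.1547 / +2.0000)
    (4,4) via x @ 0.1963
    (4,3) via y @ 0.6000
    (3,3) via x @ 1.3510
    (2,3) via x @ 2.5057
    (2,2) via y @ 2.6000
    (1,2) via x @ 3.6604
    (1,1) via y @ 4.6000
    (0,1) via x @ 4.8151  # hit
  → r_2 = 4.8151
beam 3: φ=45°, α=255°
  direction (-0.2588, -0.9659); cell (5,4); t to first gridline: x 0.6568, y 0.3106 (then +3.8637 / +1.0353)
    (5,3) via y @ 0.3106
    (4,3) via x @ 0.6568
    (4,2) via y @ 1.3459
    (4,1) via y @ 2.3811
    (4,0) via y @ 3.4164  # hit
  → r_3 = 3.4164

ranges = [4.3171, 4.8151, 3.4164]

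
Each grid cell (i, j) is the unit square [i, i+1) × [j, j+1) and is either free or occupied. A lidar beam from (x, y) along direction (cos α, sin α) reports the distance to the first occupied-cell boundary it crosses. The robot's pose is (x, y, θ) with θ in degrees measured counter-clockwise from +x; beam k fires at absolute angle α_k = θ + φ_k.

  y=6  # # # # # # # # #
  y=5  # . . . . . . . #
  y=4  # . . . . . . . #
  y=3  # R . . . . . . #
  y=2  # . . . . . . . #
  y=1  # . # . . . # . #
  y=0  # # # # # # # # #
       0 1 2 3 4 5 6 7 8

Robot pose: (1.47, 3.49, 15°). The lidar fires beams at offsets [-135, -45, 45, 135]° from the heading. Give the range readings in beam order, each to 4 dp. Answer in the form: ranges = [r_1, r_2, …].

ranges = [0.9400, 4.9800, 2.8983, 0.5427]

beam 1: φ=-135°, α=240°
  d=(-0.5000,-0.8660)  start (1,3)  tX=0.9400 tY=0.5658  stride 1/|dx|=2.0000 1/|dy|=1.1547
    cross y-line → (1,2), t=0.5658
    cross x-line → (0,2), t=0.9400 (wall)
  → r_1 = 0.9400
beam 2: φ=-45°, α=330°
  d=(0.8660,-0.5000)  start (1,3)  tX=0.6120 tY=0.9800  stride 1/|dx|=1.1547 1/|dy|=2.0000
    cross x-line → (2,3), t=0.6120
    cross y-line → (2,2), t=0.9800
    cross x-line → (3,2), t=1.7667
    cross x-line → (4,2), t=2.9214
    cross y-line → (4,1), t=2.9800
    cross x-line → (5,1), t=4.0761
    cross y-line → (5,0), t=4.9800 (wall)
  → r_2 = 4.9800
beam 3: φ=45°, α=60°
  d=(0.5000,0.8660)  start (1,3)  tX=1.0600 tY=0.5889  stride 1/|dx|=2.0000 1/|dy|=1.1547
    cross y-line → (1,4), t=0.5889
    cross x-line → (2,4), t=1.0600
    cross y-line → (2,5), t=1.7436
    cross y-line → (2,6), t=2.8983 (wall)
  → r_3 = 2.8983
beam 4: φ=135°, α=150°
  d=(-0.8660,0.5000)  start (1,3)  tX=0.5427 tY=1.0200  stride 1/|dx|=1.1547 1/|dy|=2.0000
    cross x-line → (0,3), t=0.5427 (wall)
  → r_4 = 0.5427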